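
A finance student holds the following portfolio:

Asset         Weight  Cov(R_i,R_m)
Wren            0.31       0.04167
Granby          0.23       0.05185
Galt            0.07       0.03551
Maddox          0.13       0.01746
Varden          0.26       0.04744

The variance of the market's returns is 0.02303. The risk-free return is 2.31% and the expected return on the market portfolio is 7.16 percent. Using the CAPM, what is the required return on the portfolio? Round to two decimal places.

β_Wren = 0.04167 / 0.02303 = 1.8094
β_Granby = 0.05185 / 0.02303 = 2.2514
β_Galt = 0.03551 / 0.02303 = 1.5419
β_Maddox = 0.01746 / 0.02303 = 0.7581
β_Varden = 0.04744 / 0.02303 = 2.0599
β_P = Σ w_i β_i = 0.31×1.8094 + 0.23×2.2514 + 0.07×1.5419 + 0.13×0.7581 + 0.26×2.0599 = 1.8208
MRP = 7.16% − 2.31% = 4.85%
E(R_P) = R_f + β_P × MRP = 2.31% + 1.8208 × 4.85% = 11.14%

11.14%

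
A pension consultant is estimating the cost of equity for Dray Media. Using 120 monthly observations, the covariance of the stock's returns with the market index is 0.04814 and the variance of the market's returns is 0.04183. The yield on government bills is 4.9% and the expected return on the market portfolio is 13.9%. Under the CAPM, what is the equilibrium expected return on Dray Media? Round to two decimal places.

15.26%

β = Cov(R_i, R_m) / Var(R_m) = 0.04814 / 0.04183 = 1.1508
MRP = 13.9% − 4.9% = 9.00%
E(R) = R_f + β × MRP = 4.9% + 1.1508 × 9.0% = 15.26%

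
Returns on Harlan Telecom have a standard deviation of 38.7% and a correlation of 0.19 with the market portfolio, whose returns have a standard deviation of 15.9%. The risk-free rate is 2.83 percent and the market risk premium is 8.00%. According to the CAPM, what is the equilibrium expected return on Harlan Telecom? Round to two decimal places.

6.53%

β = ρ × σ_i / σ_m = 0.19 × 38.7% / 15.9% = 0.4625
E(R) = 2.83% + 0.4625 × 8.00% = 6.53%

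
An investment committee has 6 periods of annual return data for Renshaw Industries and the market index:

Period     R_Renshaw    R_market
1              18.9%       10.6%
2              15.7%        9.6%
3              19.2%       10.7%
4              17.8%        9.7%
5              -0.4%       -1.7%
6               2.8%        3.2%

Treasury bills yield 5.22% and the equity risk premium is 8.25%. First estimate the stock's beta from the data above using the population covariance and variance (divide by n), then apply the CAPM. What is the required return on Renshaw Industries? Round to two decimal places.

19.07%

Mean R_i = (18.9 + 15.7 + 19.2 + 17.8 − 0.4 + 2.8) / 6 = 12.3333%
Mean R_m = (10.6 + 9.6 + 10.7 + 9.7 − 1.7 + 3.2) / 6 = 7.0167%
Σ(R_i − R̄_i)(R_m − R̄_m) = 219.5667  ⇒  Cov = 219.5667 / 6 = 36.5945
Σ(R_m − R̄_m)² = 130.8283  ⇒  Var(R_m) = 130.8283 / 6 = 21.8047
β = Cov / Var(R_m) = 36.5945 / 21.8047 = 1.6783
E(R) = R_f + β × MRP = 5.22% + 1.6783 × 8.25% = 19.07%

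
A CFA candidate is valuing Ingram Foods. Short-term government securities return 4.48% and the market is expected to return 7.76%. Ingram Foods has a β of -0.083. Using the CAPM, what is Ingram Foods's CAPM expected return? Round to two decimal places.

Market risk premium = E(R_m) − R_f = 7.76% − 4.48% = 3.28%
E(R) = R_f + β × MRP = 4.48% + -0.083 × 3.28% = 4.21%

4.21%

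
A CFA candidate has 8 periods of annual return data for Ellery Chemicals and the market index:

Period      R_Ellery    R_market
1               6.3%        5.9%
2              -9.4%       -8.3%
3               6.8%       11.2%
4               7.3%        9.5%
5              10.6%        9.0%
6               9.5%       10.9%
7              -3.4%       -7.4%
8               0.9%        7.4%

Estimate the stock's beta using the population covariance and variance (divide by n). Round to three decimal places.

Mean R_i = (6.3 − 9.4 + 6.8 + 7.3 + 10.6 + 9.5 − 3.4 + 0.9) / 8 = 3.5750%
Mean R_m = (5.9 − 8.3 + 11.2 + 9.5 + 9.0 + 10.9 − 7.4 + 7.4) / 8 = 4.7750%
Σ(R_i − R̄_i)(R_m − R̄_m) = 354.9050  ⇒  Cov = 354.9050 / 8 = 44.3631
Σ(R_m − R̄_m)² = 446.3150  ⇒  Var(R_m) = 446.3150 / 8 = 55.7894
β = Cov / Var(R_m) = 44.3631 / 55.7894 = 0.7952

0.795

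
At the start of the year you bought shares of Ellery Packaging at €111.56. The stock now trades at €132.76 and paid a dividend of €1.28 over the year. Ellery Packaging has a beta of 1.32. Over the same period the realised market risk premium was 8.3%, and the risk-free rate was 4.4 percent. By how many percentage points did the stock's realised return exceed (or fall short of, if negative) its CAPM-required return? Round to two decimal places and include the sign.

Realised HPR = (P1 + D1 − P0) / P0 = (132.76 + 1.28 − 111.56) / 111.56 = 22.48 / 111.56 = 20.1506%
CAPM required = R_f + β·MRP = 4.4% + 1.32 × 8.3% = 15.3560%
α = realised − required = 20.1506% − 15.3560% = +4.79%

+4.79%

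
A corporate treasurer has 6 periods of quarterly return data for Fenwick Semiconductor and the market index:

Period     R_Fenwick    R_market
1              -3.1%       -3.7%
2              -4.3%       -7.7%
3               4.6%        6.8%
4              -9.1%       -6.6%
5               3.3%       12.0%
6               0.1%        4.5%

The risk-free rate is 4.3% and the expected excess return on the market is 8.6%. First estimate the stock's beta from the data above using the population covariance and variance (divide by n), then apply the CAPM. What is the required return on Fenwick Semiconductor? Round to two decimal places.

9.20%

Mean R_i = (-3.1 − 4.3 + 4.6 − 9.1 + 3.3 + 0.1) / 6 = -1.4167%
Mean R_m = (-3.7 − 7.7 + 6.8 − 6.6 + 12.0 + 4.5) / 6 = 0.8833%
Σ(R_i − R̄_i)(R_m − R̄_m) = 183.4783  ⇒  Cov = 183.4783 / 6 = 30.5797
Σ(R_m − R̄_m)² = 322.3483  ⇒  Var(R_m) = 322.3483 / 6 = 53.7247
β = Cov / Var(R_m) = 30.5797 / 53.7247 = 0.5692
E(R) = R_f + β × MRP = 4.3% + 0.5692 × 8.6% = 9.20%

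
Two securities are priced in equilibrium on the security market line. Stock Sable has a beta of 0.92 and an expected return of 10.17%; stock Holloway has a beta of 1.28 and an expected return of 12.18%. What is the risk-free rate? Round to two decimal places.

Both satisfy E(R) = R_f + β·MRP, so the slope of the SML is
MRP = (12.18% − 10.17%) / (1.28 − 0.92) = 2.01% / 0.36 = 5.5833%
R_f = E(R_Sable) − β_Sable·MRP = 10.17% − 0.92 × 5.5833% = 5.0334%

5.03%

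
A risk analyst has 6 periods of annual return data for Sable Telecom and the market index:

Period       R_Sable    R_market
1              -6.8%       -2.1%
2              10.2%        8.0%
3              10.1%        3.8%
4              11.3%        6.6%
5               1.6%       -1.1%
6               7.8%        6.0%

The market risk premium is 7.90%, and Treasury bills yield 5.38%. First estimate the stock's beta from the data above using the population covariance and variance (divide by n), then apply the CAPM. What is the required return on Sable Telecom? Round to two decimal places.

Mean R_i = (-6.8 + 10.2 + 10.1 + 11.3 + 1.6 + 7.8) / 6 = 5.7000%
Mean R_m = (-2.1 + 8.0 + 3.8 + 6.6 − 1.1 + 6.0) / 6 = 3.5333%
Σ(R_i − R̄_i)(R_m − R̄_m) = 133.0400  ⇒  Cov = 133.0400 / 6 = 22.1733
Σ(R_m − R̄_m)² = 88.7133  ⇒  Var(R_m) = 88.7133 / 6 = 14.7856
β = Cov / Var(R_m) = 22.1733 / 14.7856 = 1.4997
E(R) = R_f + β × MRP = 5.38% + 1.4997 × 7.90% = 17.23%

17.23%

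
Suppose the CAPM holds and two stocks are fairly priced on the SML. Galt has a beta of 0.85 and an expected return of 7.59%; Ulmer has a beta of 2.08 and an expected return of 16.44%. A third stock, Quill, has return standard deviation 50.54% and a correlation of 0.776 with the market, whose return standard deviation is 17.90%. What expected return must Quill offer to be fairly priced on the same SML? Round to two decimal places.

17.24%

MRP = (16.44% − 7.59%) / (2.08 − 0.85) = 7.1951%
R_f = 7.59% − 0.85 × 7.1951% = 1.4742%
β_Quill = ρ·σ_i/σ_m = 0.776 × 50.54 / 17.90 = 2.1910
E(R_Quill) = R_f + β × MRP = 1.4742% + 2.1910 × 7.1951% = 17.24%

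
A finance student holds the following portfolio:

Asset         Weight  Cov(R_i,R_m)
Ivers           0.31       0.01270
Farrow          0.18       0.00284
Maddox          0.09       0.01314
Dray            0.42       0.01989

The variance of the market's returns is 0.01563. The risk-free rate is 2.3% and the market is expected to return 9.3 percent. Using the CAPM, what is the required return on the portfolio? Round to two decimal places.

β_Ivers = 0.01270 / 0.01563 = 0.8125
β_Farrow = 0.00284 / 0.01563 = 0.1817
β_Maddox = 0.01314 / 0.01563 = 0.8407
β_Dray = 0.01989 / 0.01563 = 1.2726
β_P = Σ w_i β_i = 0.31×0.8125 + 0.18×0.1817 + 0.09×0.8407 + 0.42×1.2726 = 0.8947
MRP = 9.3% − 2.3% = 7.00%
E(R_P) = R_f + β_P × MRP = 2.3% + 0.8947 × 7.0% = 8.56%

8.56%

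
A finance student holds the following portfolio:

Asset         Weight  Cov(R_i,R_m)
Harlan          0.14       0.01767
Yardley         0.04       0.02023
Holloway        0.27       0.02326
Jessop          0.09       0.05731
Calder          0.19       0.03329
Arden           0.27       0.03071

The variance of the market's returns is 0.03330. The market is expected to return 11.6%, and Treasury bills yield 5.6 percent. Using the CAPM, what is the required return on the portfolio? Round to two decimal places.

β_Harlan = 0.01767 / 0.03330 = 0.5306
β_Yardley = 0.02023 / 0.03330 = 0.6075
β_Holloway = 0.02326 / 0.03330 = 0.6985
β_Jessop = 0.05731 / 0.03330 = 1.7210
β_Calder = 0.03329 / 0.03330 = 0.9997
β_Arden = 0.03071 / 0.03330 = 0.9222
β_P = Σ w_i β_i = 0.14×0.5306 + 0.04×0.6075 + 0.27×0.6985 + 0.09×1.7210 + 0.19×0.9997 + 0.27×0.9222 = 0.8810
MRP = 11.6% − 5.6% = 6.00%
E(R_P) = R_f + β_P × MRP = 5.6% + 0.8810 × 6.0% = 10.89%

10.89%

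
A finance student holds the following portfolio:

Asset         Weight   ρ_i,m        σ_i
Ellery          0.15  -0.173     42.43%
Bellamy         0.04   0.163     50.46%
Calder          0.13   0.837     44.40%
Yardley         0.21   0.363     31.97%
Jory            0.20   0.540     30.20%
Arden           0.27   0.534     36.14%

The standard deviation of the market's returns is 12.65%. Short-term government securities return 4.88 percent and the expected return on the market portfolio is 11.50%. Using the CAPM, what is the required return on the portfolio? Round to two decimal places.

β_Ellery = -0.173 × 42.43% / 12.65% = -0.5803
β_Bellamy = 0.163 × 50.46% / 12.65% = 0.6502
β_Calder = 0.837 × 44.40% / 12.65% = 2.9378
β_Yardley = 0.363 × 31.97% / 12.65% = 0.9174
β_Jory = 0.540 × 30.20% / 12.65% = 1.2892
β_Arden = 0.534 × 36.14% / 12.65% = 1.5256
β_P = Σ w_i β_i = 0.15×-0.5803 + 0.04×0.6502 + 0.13×2.9378 + 0.21×0.9174 + 0.20×1.2892 + 0.27×1.5256 = 1.1833
MRP = 11.50% − 4.88% = 6.62%
E(R_P) = R_f + β_P × MRP = 4.88% + 1.1833 × 6.62% = 12.71%

12.71%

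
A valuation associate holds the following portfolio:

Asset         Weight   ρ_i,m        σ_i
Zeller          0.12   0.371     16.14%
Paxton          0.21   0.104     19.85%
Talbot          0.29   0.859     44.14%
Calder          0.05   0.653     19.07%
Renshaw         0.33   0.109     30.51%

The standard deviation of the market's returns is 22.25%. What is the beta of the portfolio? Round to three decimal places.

0.623

β_Zeller = 0.371 × 16.14% / 22.25% = 0.2691
β_Paxton = 0.104 × 19.85% / 22.25% = 0.0928
β_Talbot = 0.859 × 44.14% / 22.25% = 1.7041
β_Calder = 0.653 × 19.07% / 22.25% = 0.5597
β_Renshaw = 0.109 × 30.51% / 22.25% = 0.1495
β_P = Σ w_i β_i = 0.12×0.2691 + 0.21×0.0928 + 0.29×1.7041 + 0.05×0.5597 + 0.33×0.1495 = 0.6233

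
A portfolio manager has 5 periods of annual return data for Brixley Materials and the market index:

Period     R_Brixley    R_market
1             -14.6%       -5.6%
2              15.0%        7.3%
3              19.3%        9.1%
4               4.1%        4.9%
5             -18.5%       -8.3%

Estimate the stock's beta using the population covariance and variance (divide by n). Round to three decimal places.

2.136

Mean R_i = (-14.6 + 15.0 + 19.3 + 4.1 − 18.5) / 5 = 1.0600%
Mean R_m = (-5.6 + 7.3 + 9.1 + 4.9 − 8.3) / 5 = 1.4800%
Σ(R_i − R̄_i)(R_m − R̄_m) = 532.6860  ⇒  Cov = 532.6860 / 5 = 106.5372
Σ(R_m − R̄_m)² = 249.4080  ⇒  Var(R_m) = 249.4080 / 5 = 49.8816
β = Cov / Var(R_m) = 106.5372 / 49.8816 = 2.1358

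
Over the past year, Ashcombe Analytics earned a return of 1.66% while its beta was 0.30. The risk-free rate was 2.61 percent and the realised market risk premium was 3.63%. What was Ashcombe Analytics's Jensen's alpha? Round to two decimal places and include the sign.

CAPM benchmark = R_f + β(R_m − R_f) = 2.61% + 0.30 × 3.63% = 3.6990%
α = actual − benchmark = 1.66% − 3.6990% = -2.04%

-2.04%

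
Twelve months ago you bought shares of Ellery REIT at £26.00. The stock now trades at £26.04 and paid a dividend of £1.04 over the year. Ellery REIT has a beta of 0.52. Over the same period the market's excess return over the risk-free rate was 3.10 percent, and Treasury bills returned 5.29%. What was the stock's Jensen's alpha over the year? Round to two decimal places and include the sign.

-2.75%

Realised HPR = (P1 + D1 − P0) / P0 = (26.04 + 1.04 − 26.00) / 26.00 = 1.08 / 26.00 = 4.1538%
CAPM required = R_f + β·MRP = 5.29% + 0.52 × 3.10% = 6.9020%
α = realised − required = 4.1538% − 6.9020% = -2.75%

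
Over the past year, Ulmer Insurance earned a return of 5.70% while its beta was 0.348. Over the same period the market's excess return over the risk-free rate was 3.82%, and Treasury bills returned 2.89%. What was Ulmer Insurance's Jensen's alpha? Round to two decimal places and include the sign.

CAPM benchmark = R_f + β(R_m − R_f) = 2.89% + 0.348 × 3.82% = 4.21936%
α = actual − benchmark = 5.70% − 4.21936% = +1.48%

+1.48%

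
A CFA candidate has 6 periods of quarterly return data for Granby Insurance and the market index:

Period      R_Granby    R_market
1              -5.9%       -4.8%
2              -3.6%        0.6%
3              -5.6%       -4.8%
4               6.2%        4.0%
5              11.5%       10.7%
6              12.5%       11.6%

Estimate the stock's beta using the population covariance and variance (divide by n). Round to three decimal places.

1.156

Mean R_i = (-5.9 − 3.6 − 5.6 + 6.2 + 11.5 + 12.5) / 6 = 2.5167%
Mean R_m = (-4.8 + 0.6 − 4.8 + 4.0 + 10.7 + 11.6) / 6 = 2.8833%
Σ(R_i − R̄_i)(R_m − R̄_m) = 302.3517  ⇒  Cov = 302.3517 / 6 = 50.3920
Σ(R_m − R̄_m)² = 261.6083  ⇒  Var(R_m) = 261.6083 / 6 = 43.6014
β = Cov / Var(R_m) = 50.3920 / 43.6014 = 1.1557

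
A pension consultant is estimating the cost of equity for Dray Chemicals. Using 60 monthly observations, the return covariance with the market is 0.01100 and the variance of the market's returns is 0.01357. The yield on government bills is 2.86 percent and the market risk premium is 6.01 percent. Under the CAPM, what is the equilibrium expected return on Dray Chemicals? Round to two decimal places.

7.73%

β = Cov(R_i, R_m) / Var(R_m) = 0.01100 / 0.01357 = 0.8106
E(R) = R_f + β × MRP = 2.86% + 0.8106 × 6.01% = 7.73%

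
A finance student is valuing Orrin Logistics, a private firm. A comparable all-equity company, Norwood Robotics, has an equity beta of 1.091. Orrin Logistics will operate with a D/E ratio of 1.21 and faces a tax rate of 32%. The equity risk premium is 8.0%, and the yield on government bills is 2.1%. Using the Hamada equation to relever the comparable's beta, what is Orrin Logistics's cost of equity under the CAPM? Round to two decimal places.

β_L = β_U × [1 + (1 − t)(D/E)] = 1.091 × [1 + (1 − 0.32) × 1.21]
    = 1.091 × [1 + 0.68 × 1.21] = 1.091 × 1.8228 = 1.9887
E(R) = R_f + β_L × MRP = 2.1% + 1.9887 × 8.0% = 18.01%

18.01%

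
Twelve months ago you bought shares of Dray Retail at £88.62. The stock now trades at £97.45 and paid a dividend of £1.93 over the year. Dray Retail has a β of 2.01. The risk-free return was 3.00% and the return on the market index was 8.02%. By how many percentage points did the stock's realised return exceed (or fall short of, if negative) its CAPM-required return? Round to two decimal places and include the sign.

-0.95%

Realised HPR = (P1 + D1 − P0) / P0 = (97.45 + 1.93 − 88.62) / 88.62 = 10.76 / 88.62 = 12.1417%
MRP = 8.02% − 3.00% = 5.02%
CAPM required = R_f + β·MRP = 3.00% + 2.01 × 5.02% = 13.0902%
α = realised − required = 12.1417% − 13.0902% = -0.95%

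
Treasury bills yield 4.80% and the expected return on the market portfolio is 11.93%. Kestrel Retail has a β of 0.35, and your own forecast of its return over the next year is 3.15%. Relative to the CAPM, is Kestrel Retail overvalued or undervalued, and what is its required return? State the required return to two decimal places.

MRP = 11.93% − 4.80% = 7.13%
Required return = R_f + β·MRP = 4.80% + 0.35 × 7.13% = 7.30%
Forecast 3.15% < required 7.30% → the stock plots below the SML → overvalued.

Overvalued; required return 7.30%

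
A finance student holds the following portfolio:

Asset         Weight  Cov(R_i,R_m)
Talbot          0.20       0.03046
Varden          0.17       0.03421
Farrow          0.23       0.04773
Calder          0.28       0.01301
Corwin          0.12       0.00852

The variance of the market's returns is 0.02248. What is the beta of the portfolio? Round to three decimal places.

β_Talbot = 0.03046 / 0.02248 = 1.3550
β_Varden = 0.03421 / 0.02248 = 1.5218
β_Farrow = 0.04773 / 0.02248 = 2.1232
β_Calder = 0.01301 / 0.02248 = 0.5787
β_Corwin = 0.00852 / 0.02248 = 0.3790
β_P = Σ w_i β_i = 0.20×1.3550 + 0.17×1.5218 + 0.23×2.1232 + 0.28×0.5787 + 0.12×0.3790 = 1.2256

1.226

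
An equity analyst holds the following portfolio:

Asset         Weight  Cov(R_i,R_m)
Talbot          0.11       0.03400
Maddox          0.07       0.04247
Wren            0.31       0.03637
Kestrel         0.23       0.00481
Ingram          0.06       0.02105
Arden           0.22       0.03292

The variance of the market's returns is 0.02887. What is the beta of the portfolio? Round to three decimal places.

β_Talbot = 0.03400 / 0.02887 = 1.1777
β_Maddox = 0.04247 / 0.02887 = 1.4711
β_Wren = 0.03637 / 0.02887 = 1.2598
β_Kestrel = 0.00481 / 0.02887 = 0.1666
β_Ingram = 0.02105 / 0.02887 = 0.7291
β_Arden = 0.03292 / 0.02887 = 1.1403
β_P = Σ w_i β_i = 0.11×1.1777 + 0.07×1.4711 + 0.31×1.2598 + 0.23×0.1666 + 0.06×0.7291 + 0.22×1.1403 = 0.9560

0.956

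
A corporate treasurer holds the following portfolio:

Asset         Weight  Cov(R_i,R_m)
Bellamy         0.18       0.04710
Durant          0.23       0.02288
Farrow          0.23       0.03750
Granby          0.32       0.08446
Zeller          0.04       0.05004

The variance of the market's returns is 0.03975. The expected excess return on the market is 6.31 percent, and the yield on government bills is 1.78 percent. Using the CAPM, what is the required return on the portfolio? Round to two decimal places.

9.94%

β_Bellamy = 0.04710 / 0.03975 = 1.1849
β_Durant = 0.02288 / 0.03975 = 0.5756
β_Farrow = 0.03750 / 0.03975 = 0.9434
β_Granby = 0.08446 / 0.03975 = 2.1248
β_Zeller = 0.05004 / 0.03975 = 1.2589
β_P = Σ w_i β_i = 0.18×1.1849 + 0.23×0.5756 + 0.23×0.9434 + 0.32×2.1248 + 0.04×1.2589 = 1.2929
E(R_P) = R_f + β_P × MRP = 1.78% + 1.2929 × 6.31% = 9.94%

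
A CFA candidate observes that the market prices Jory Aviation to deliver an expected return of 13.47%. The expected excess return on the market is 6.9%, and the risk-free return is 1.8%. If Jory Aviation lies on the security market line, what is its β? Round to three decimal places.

1.691

β = (E(R) − R_f) / MRP = (13.47% − 1.8%) / 6.9% = 11.67% / 6.9% = 1.691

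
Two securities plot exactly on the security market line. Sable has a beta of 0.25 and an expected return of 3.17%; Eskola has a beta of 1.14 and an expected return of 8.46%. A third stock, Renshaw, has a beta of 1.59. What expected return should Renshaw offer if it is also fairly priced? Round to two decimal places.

11.13%

MRP (SML slope) = (8.46% − 3.17%) / (1.14 − 0.25) = 5.29% / 0.89 = 5.9438%
R_f (intercept) = 3.17% − 0.25 × 5.9438% = 1.6841%
E(R_Renshaw) = R_f + β × MRP = 1.6841% + 1.59 × 5.9438% = 11.13%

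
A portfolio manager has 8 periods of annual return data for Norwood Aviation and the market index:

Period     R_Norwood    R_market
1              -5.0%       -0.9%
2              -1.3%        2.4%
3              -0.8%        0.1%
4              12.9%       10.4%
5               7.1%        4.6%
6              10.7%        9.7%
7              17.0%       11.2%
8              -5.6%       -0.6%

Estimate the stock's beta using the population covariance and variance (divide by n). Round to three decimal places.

Mean R_i = (-5.0 − 1.3 − 0.8 + 12.9 + 7.1 + 10.7 + 17.0 − 5.6) / 8 = 4.3750%
Mean R_m = (-0.9 + 2.4 + 0.1 + 10.4 + 4.6 + 9.7 + 11.2 − 0.6) / 8 = 4.6125%
Σ(R_i − R̄_i)(R_m − R̄_m) = 304.2325  ⇒  Cov = 304.2325 / 8 = 38.0291
Σ(R_m − R̄_m)² = 185.5888  ⇒  Var(R_m) = 185.5888 / 8 = 23.1986
β = Cov / Var(R_m) = 38.0291 / 23.1986 = 1.6393

1.639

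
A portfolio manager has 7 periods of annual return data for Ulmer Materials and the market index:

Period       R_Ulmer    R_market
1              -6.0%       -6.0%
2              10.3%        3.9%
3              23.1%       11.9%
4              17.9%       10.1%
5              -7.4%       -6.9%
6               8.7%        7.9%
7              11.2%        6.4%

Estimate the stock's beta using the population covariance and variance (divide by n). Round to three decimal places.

1.467

Mean R_i = (-6.0 + 10.3 + 23.1 + 17.9 − 7.4 + 8.7 + 11.2) / 7 = 8.2571%
Mean R_m = (-6.0 + 3.9 + 11.9 + 10.1 − 6.9 + 7.9 + 6.4) / 7 = 3.9000%
Σ(R_i − R̄_i)(R_m − R̄_m) = 497.9000  ⇒  Cov = 497.9000 / 7 = 71.1286
Σ(R_m − R̄_m)² = 339.3400  ⇒  Var(R_m) = 339.3400 / 7 = 48.4771
β = Cov / Var(R_m) = 71.1286 / 48.4771 = 1.4673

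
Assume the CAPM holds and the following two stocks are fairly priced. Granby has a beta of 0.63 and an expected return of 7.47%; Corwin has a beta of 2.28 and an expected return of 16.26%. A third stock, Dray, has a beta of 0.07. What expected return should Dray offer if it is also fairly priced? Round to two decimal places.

4.49%

MRP (SML slope) = (16.26% − 7.47%) / (2.28 − 0.63) = 8.79% / 1.65 = 5.3273%
R_f (intercept) = 7.47% − 0.63 × 5.3273% = 4.1138%
E(R_Dray) = R_f + β × MRP = 4.1138% + 0.07 × 5.3273% = 4.49%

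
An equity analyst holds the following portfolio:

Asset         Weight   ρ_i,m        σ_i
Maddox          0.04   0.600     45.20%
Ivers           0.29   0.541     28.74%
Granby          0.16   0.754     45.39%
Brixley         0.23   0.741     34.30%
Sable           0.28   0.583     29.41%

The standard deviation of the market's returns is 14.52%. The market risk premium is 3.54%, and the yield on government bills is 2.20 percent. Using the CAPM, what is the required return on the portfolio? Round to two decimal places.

7.49%

β_Maddox = 0.600 × 45.20% / 14.52% = 1.8678
β_Ivers = 0.541 × 28.74% / 14.52% = 1.0708
β_Granby = 0.754 × 45.39% / 14.52% = 2.3570
β_Brixley = 0.741 × 34.30% / 14.52% = 1.7504
β_Sable = 0.583 × 29.41% / 14.52% = 1.1809
β_P = Σ w_i β_i = 0.04×1.8678 + 0.29×1.0708 + 0.16×2.3570 + 0.23×1.7504 + 0.28×1.1809 = 1.4956
E(R_P) = R_f + β_P × MRP = 2.20% + 1.4956 × 3.54% = 7.49%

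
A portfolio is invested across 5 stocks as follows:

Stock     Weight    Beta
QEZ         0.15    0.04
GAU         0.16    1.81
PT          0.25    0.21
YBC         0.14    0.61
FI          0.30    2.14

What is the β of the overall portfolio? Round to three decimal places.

1.076

β_P = Σ w_i β_i = 0.15×0.04 + 0.16×1.81 + 0.25×0.21 + 0.14×0.61 + 0.30×2.14 = 1.0755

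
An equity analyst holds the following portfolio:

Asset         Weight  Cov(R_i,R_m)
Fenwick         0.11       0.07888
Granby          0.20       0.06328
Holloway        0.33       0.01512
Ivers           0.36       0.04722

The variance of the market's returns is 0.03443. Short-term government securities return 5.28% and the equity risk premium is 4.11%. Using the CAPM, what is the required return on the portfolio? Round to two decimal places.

β_Fenwick = 0.07888 / 0.03443 = 2.2910
β_Granby = 0.06328 / 0.03443 = 1.8379
β_Holloway = 0.01512 / 0.03443 = 0.4392
β_Ivers = 0.04722 / 0.03443 = 1.3715
β_P = Σ w_i β_i = 0.11×2.2910 + 0.20×1.8379 + 0.33×0.4392 + 0.36×1.3715 = 1.2583
E(R_P) = R_f + β_P × MRP = 5.28% + 1.2583 × 4.11% = 10.45%

10.45%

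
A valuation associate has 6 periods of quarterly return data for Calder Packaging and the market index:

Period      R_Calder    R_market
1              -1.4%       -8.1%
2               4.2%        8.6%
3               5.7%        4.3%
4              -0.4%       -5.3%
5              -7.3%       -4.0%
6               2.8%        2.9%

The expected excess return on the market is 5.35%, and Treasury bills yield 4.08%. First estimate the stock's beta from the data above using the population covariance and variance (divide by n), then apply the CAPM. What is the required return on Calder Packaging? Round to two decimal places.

6.94%

Mean R_i = (-1.4 + 4.2 + 5.7 − 0.4 − 7.3 + 2.8) / 6 = 0.6000%
Mean R_m = (-8.1 + 8.6 + 4.3 − 5.3 − 4.0 + 2.9) / 6 = -0.2667%
Σ(R_i − R̄_i)(R_m − R̄_m) = 112.3700  ⇒  Cov = 112.3700 / 6 = 18.7283
Σ(R_m − R̄_m)² = 210.1333  ⇒  Var(R_m) = 210.1333 / 6 = 35.0222
β = Cov / Var(R_m) = 18.7283 / 35.0222 = 0.5348
E(R) = R_f + β × MRP = 4.08% + 0.5348 × 5.35% = 6.94%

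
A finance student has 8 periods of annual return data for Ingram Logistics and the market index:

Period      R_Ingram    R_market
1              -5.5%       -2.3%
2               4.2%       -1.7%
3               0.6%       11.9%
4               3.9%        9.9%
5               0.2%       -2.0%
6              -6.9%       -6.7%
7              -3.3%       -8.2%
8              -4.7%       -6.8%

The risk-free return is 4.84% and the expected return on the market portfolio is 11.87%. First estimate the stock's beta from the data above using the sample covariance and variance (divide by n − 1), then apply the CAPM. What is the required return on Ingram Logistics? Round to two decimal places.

7.40%

Mean R_i = (-5.5 + 4.2 + 0.6 + 3.9 + 0.2 − 6.9 − 3.3 − 4.7) / 8 = -1.4375%
Mean R_m = (-2.3 − 1.7 + 11.9 + 9.9 − 2.0 − 6.7 − 8.2 − 6.8) / 8 = -0.7375%
Σ(R_i − R̄_i)(R_m − R̄_m) = 147.6288  ⇒  Cov = 147.6288 / 7 = 21.0898
Σ(R_m − R̄_m)² = 405.8188  ⇒  Var(R_m) = 405.8188 / 7 = 57.9741
β = Cov / Var(R_m) = 21.0898 / 57.9741 = 0.3638
MRP = 11.87% − 4.84% = 7.03%
E(R) = R_f + β × MRP = 4.84% + 0.3638 × 7.03% = 7.40%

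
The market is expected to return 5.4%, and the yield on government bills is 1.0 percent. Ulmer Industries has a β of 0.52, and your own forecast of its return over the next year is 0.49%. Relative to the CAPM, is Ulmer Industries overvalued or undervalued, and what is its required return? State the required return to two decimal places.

Overvalued; required return 3.29%

MRP = 5.4% − 1.0% = 4.40%
Required return = R_f + β·MRP = 1.0% + 0.52 × 4.4% = 3.29%
Forecast 0.49% < required 3.29% → the stock plots below the SML → overvalued.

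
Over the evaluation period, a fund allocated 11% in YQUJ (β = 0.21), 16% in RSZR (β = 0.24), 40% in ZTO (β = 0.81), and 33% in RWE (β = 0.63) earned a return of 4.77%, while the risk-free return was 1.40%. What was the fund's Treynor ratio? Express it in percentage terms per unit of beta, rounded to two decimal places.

5.68%

β_P = 0.11×0.21 + 0.16×0.24 + 0.40×0.81 + 0.33×0.63 = 0.5934
Treynor = (R_P − R_f) / β_P = (4.77% − 1.40%) / 0.5934 = 3.37% / 0.5934 = 5.68%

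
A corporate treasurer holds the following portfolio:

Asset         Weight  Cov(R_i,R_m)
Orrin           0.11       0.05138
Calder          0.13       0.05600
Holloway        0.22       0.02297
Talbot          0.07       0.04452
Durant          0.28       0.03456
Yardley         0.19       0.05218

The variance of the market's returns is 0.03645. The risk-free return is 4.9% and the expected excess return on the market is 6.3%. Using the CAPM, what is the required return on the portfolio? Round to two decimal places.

11.93%

β_Orrin = 0.05138 / 0.03645 = 1.4096
β_Calder = 0.05600 / 0.03645 = 1.5364
β_Holloway = 0.02297 / 0.03645 = 0.6302
β_Talbot = 0.04452 / 0.03645 = 1.2214
β_Durant = 0.03456 / 0.03645 = 0.9481
β_Yardley = 0.05218 / 0.03645 = 1.4316
β_P = Σ w_i β_i = 0.11×1.4096 + 0.13×1.5364 + 0.22×0.6302 + 0.07×1.2214 + 0.28×0.9481 + 0.19×1.4316 = 1.1164
E(R_P) = R_f + β_P × MRP = 4.9% + 1.1164 × 6.3% = 11.93%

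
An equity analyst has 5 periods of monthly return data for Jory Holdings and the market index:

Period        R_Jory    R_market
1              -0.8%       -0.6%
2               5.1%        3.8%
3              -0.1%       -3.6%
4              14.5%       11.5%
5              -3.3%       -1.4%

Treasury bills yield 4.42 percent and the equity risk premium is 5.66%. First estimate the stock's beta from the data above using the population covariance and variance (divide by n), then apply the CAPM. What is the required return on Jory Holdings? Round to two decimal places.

Mean R_i = (-0.8 + 5.1 − 0.1 + 14.5 − 3.3) / 5 = 3.0800%
Mean R_m = (-0.6 + 3.8 − 3.6 + 11.5 − 1.4) / 5 = 1.9400%
Σ(R_i − R̄_i)(R_m − R̄_m) = 161.7140  ⇒  Cov = 161.7140 / 5 = 32.3428
Σ(R_m − R̄_m)² = 143.1520  ⇒  Var(R_m) = 143.1520 / 5 = 28.6304
β = Cov / Var(R_m) = 32.3428 / 28.6304 = 1.1297
E(R) = R_f + β × MRP = 4.42% + 1.1297 × 5.66% = 10.81%

10.81%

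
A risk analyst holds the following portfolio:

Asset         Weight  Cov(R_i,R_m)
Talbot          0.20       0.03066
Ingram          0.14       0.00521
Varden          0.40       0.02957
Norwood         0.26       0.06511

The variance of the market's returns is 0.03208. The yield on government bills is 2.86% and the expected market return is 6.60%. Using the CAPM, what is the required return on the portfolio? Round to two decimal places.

7.01%

β_Talbot = 0.03066 / 0.03208 = 0.9557
β_Ingram = 0.00521 / 0.03208 = 0.1624
β_Varden = 0.02957 / 0.03208 = 0.9218
β_Norwood = 0.06511 / 0.03208 = 2.0296
β_P = Σ w_i β_i = 0.20×0.9557 + 0.14×0.1624 + 0.40×0.9218 + 0.26×2.0296 = 1.1103
MRP = 6.60% − 2.86% = 3.74%
E(R_P) = R_f + β_P × MRP = 2.86% + 1.1103 × 3.74% = 7.01%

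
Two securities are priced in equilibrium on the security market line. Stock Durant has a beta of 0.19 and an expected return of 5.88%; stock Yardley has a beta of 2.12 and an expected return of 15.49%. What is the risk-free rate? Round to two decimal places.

Both satisfy E(R) = R_f + β·MRP, so the slope of the SML is
MRP = (15.49% − 5.88%) / (2.12 − 0.19) = 9.61% / 1.93 = 4.9793%
R_f = E(R_Durant) − β_Durant·MRP = 5.88% − 0.19 × 4.9793% = 4.9339%

4.93%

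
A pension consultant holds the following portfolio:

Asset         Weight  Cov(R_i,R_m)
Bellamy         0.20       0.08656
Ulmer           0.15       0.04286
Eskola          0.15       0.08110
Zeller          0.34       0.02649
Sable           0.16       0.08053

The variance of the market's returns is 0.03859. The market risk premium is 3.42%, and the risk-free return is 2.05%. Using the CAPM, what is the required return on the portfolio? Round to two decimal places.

β_Bellamy = 0.08656 / 0.03859 = 2.2431
β_Ulmer = 0.04286 / 0.03859 = 1.1107
β_Eskola = 0.08110 / 0.03859 = 2.1016
β_Zeller = 0.02649 / 0.03859 = 0.6864
β_Sable = 0.08053 / 0.03859 = 2.0868
β_P = Σ w_i β_i = 0.20×2.2431 + 0.15×1.1107 + 0.15×2.1016 + 0.34×0.6864 + 0.16×2.0868 = 1.4977
E(R_P) = R_f + β_P × MRP = 2.05% + 1.4977 × 3.42% = 7.17%

7.17%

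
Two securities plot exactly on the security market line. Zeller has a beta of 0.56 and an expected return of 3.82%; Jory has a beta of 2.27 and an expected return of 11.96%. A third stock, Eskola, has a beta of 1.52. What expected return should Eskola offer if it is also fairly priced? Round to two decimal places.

MRP (SML slope) = (11.96% − 3.82%) / (2.27 − 0.56) = 8.14% / 1.71 = 4.7602%
R_f (intercept) = 3.82% − 0.56 × 4.7602% = 1.1543%
E(R_Eskola) = R_f + β × MRP = 1.1543% + 1.52 × 4.7602% = 8.39%

8.39%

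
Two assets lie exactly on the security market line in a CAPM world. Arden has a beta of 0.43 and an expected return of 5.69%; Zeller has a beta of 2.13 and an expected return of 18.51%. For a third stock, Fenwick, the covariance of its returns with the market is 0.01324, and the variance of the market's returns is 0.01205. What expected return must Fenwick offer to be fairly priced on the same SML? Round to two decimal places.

10.73%

MRP = (18.51% − 5.69%) / (2.13 − 0.43) = 7.5412%
R_f = 5.69% − 0.43 × 7.5412% = 2.4473%
β_Fenwick = Cov / Var(R_m) = 0.01324 / 0.01205 = 1.0988
E(R_Fenwick) = R_f + β × MRP = 2.4473% + 1.0988 × 7.5412% = 10.73%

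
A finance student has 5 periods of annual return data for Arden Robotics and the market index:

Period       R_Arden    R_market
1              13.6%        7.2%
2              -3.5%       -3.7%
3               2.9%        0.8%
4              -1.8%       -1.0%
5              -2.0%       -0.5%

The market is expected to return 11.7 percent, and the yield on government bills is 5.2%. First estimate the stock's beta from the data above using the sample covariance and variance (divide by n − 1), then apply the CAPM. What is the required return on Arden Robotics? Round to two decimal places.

16.14%

Mean R_i = (13.6 − 3.5 + 2.9 − 1.8 − 2.0) / 5 = 1.8400%
Mean R_m = (7.2 − 3.7 + 0.8 − 1.0 − 0.5) / 5 = 0.5600%
Σ(R_i − R̄_i)(R_m − R̄_m) = 110.8380  ⇒  Cov = 110.8380 / 4 = 27.7095
Σ(R_m − R̄_m)² = 65.8520  ⇒  Var(R_m) = 65.8520 / 4 = 16.4630
β = Cov / Var(R_m) = 27.7095 / 16.4630 = 1.6831
MRP = 11.7% − 5.2% = 6.50%
E(R) = R_f + β × MRP = 5.2% + 1.6831 × 6.5% = 16.14%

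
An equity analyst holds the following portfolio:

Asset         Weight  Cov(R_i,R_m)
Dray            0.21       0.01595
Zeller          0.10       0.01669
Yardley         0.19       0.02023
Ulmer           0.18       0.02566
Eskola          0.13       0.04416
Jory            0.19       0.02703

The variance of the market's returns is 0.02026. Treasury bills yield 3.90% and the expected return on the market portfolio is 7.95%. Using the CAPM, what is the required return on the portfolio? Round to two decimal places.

8.77%

β_Dray = 0.01595 / 0.02026 = 0.7873
β_Zeller = 0.01669 / 0.02026 = 0.8238
β_Yardley = 0.02023 / 0.02026 = 0.9985
β_Ulmer = 0.02566 / 0.02026 = 1.2665
β_Eskola = 0.04416 / 0.02026 = 2.1797
β_Jory = 0.02703 / 0.02026 = 1.3342
β_P = Σ w_i β_i = 0.21×0.7873 + 0.10×0.8238 + 0.19×0.9985 + 0.18×1.2665 + 0.13×2.1797 + 0.19×1.3342 = 1.2023
MRP = 7.95% − 3.90% = 4.05%
E(R_P) = R_f + β_P × MRP = 3.90% + 1.2023 × 4.05% = 8.77%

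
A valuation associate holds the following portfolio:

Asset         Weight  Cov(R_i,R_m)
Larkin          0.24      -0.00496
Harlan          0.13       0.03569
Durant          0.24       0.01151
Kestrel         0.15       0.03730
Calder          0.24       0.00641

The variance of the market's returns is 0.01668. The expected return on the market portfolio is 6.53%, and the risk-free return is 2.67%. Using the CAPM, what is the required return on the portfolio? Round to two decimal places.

β_Larkin = -0.00496 / 0.01668 = -0.2974
β_Harlan = 0.03569 / 0.01668 = 2.1397
β_Durant = 0.01151 / 0.01668 = 0.6900
β_Kestrel = 0.03730 / 0.01668 = 2.2362
β_Calder = 0.00641 / 0.01668 = 0.3843
β_P = Σ w_i β_i = 0.24×-0.2974 + 0.13×2.1397 + 0.24×0.6900 + 0.15×2.2362 + 0.24×0.3843 = 0.8000
MRP = 6.53% − 2.67% = 3.86%
E(R_P) = R_f + β_P × MRP = 2.67% + 0.8000 × 3.86% = 5.76%

5.76%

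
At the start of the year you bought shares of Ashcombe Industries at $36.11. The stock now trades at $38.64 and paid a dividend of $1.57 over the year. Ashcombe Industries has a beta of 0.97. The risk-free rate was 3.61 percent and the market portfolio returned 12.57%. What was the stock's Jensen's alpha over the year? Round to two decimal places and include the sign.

-0.95%

Realised HPR = (P1 + D1 − P0) / P0 = (38.64 + 1.57 − 36.11) / 36.11 = 4.10 / 36.11 = 11.3542%
MRP = 12.57% − 3.61% = 8.96%
CAPM required = R_f + β·MRP = 3.61% + 0.97 × 8.96% = 12.3012%
α = realised − required = 11.3542% − 12.3012% = -0.95%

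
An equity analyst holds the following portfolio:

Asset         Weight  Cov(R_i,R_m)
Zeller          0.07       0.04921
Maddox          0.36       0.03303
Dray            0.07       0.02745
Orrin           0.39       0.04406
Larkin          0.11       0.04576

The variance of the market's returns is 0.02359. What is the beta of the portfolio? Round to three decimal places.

β_Zeller = 0.04921 / 0.02359 = 2.0861
β_Maddox = 0.03303 / 0.02359 = 1.4002
β_Dray = 0.02745 / 0.02359 = 1.1636
β_Orrin = 0.04406 / 0.02359 = 1.8677
β_Larkin = 0.04576 / 0.02359 = 1.9398
β_P = Σ w_i β_i = 0.07×2.0861 + 0.36×1.4002 + 0.07×1.1636 + 0.39×1.8677 + 0.11×1.9398 = 1.6733

1.673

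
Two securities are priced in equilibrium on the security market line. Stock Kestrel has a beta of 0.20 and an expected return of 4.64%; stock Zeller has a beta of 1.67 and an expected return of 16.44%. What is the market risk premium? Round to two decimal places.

8.03%

Both satisfy E(R) = R_f + β·MRP, so the slope of the SML is
MRP = (16.44% − 4.64%) / (1.67 − 0.20) = 11.80% / 1.47 = 8.0272%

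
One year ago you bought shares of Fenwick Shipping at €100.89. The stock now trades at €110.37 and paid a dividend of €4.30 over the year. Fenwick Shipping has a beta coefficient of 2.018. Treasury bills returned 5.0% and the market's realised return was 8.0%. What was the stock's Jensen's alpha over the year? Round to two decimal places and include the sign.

Realised HPR = (P1 + D1 − P0) / P0 = (110.37 + 4.30 − 100.89) / 100.89 = 13.78 / 100.89 = 13.6584%
MRP = 8.0% − 5.0% = 3.00%
CAPM required = R_f + β·MRP = 5.0% + 2.018 × 3.0% = 11.0540%
α = realised − required = 13.6584% − 11.0540% = +2.60%

+2.60%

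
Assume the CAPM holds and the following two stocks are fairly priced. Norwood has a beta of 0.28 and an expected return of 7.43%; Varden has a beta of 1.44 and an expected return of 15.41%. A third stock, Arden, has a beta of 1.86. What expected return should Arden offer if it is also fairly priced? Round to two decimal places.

MRP (SML slope) = (15.41% − 7.43%) / (1.44 − 0.28) = 7.98% / 1.16 = 6.8793%
R_f (intercept) = 7.43% − 0.28 × 6.8793% = 5.5038%
E(R_Arden) = R_f + β × MRP = 5.5038% + 1.86 × 6.8793% = 18.30%

18.30%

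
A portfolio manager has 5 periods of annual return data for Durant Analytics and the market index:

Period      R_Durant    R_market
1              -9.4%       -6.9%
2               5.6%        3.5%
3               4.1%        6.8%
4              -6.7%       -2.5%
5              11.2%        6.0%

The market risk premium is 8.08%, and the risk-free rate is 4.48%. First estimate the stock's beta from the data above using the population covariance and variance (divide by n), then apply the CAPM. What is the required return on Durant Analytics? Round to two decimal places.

Mean R_i = (-9.4 + 5.6 + 4.1 − 6.7 + 11.2) / 5 = 0.9600%
Mean R_m = (-6.9 + 3.5 + 6.8 − 2.5 + 6.0) / 5 = 1.3800%
Σ(R_i − R̄_i)(R_m − R̄_m) = 189.6660  ⇒  Cov = 189.6660 / 5 = 37.9332
Σ(R_m − R̄_m)² = 138.8280  ⇒  Var(R_m) = 138.8280 / 5 = 27.7656
β = Cov / Var(R_m) = 37.9332 / 27.7656 = 1.3662
E(R) = R_f + β × MRP = 4.48% + 1.3662 × 8.08% = 15.52%

15.52%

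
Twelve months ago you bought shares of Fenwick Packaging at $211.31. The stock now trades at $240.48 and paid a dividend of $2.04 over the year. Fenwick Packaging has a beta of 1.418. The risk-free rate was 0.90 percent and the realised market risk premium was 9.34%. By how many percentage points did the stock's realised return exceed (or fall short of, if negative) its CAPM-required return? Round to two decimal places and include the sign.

Realised HPR = (P1 + D1 − P0) / P0 = (240.48 + 2.04 − 211.31) / 211.31 = 31.21 / 211.31 = 14.7698%
CAPM required = R_f + β·MRP = 0.90% + 1.418 × 9.34% = 14.14412%
α = realised − required = 14.7698% − 14.14412% = +0.63%

+0.63%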